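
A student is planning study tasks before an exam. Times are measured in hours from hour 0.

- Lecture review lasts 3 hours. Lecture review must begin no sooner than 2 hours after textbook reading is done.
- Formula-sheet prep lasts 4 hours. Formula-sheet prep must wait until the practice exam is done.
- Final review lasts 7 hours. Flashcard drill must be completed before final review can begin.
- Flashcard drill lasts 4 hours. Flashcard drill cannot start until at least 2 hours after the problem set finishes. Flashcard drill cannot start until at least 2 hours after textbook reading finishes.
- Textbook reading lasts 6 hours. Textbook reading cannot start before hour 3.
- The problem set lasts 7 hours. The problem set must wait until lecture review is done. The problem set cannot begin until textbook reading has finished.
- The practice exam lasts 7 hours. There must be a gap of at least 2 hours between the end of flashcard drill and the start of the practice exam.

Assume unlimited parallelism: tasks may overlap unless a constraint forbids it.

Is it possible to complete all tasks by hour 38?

No

Textbook reading cannot begin until its own release at hour 3. It runs from hour 3 to 3 + 6 = hour 9.
Lecture review cannot begin until textbook reading (finishes hour 9, plus 2-hour gap → hour 11). It runs from hour 11 to 11 + 3 = hour 14.
The problem set cannot start until lecture review (finishes hour 14); textbook reading (finishes hour 9). The controlling bound is hour 14, so the problem set finishes at 14 + 7 = hour 21.
For flashcard drill: the problem set (finishes hour 21, plus 2-hour gap → hour 23); textbook reading (finishes hour 9, plus 2-hour gap → hour 11). Taking the maximum gives a start of hour 23, and it finishes at 23 + 4 = hour 27.
Final review cannot begin until flashcard drill (finishes hour 27). It runs from hour 27 to 27 + 7 = hour 34.
The practice exam waits on flashcard drill (finishes hour 27, plus 2-hour gap → hour 29), so it starts at hour 29 and finishes at 29 + 7 = hour 36.
Formula-sheet prep cannot begin until the practice exam (finishes hour 36). It runs from hour 36 to 36 + 4 = hour 40.
The earliest everything can be done is hour 40, which is after the deadline of 38, so it is not possible.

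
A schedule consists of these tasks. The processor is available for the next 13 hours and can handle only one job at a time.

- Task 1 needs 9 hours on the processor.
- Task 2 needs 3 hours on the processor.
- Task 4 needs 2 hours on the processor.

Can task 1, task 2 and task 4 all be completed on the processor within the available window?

Running back to back, the jobs need 9 + 3 + 2 = 14 hours on the processor.
Since 14 > 13, they cannot all fit.

No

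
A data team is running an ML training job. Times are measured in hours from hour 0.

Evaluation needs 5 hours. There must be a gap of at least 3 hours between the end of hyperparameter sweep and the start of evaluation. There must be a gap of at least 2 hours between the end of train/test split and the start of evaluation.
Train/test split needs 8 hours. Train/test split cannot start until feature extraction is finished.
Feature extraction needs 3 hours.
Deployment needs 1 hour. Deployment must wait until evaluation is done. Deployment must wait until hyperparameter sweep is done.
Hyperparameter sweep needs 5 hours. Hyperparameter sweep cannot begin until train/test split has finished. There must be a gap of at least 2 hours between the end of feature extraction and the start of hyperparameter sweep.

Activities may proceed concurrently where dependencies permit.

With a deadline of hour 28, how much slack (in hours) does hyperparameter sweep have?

Nothing blocks feature extraction, so it runs from hour 0 to hour 3.
Train/test split cannot begin until feature extraction (finishes hour 3). It runs from hour 3 to 3 + 8 = hour 11.
For hyperparameter sweep: train/test split (finishes hour 11); feature extraction (finishes hour 3, plus 2-hour gap → hour 5). Taking the maximum gives a start of hour 11, and it finishes at 11 + 5 = hour 16.

Working backward from the deadline:
Deployment has no dependents, so it just needs to finish by hour 28. Starting by 28 − 1 = hour 27 achieves that.
Evaluation feeds into deployment (must start by hour 27); so evaluation must finish by hour 27 and therefore start by hour 22.
Hyperparameter sweep must finish in time for evaluation (must start by hour 22, minus 3-hour gap → hour 19); deployment (must start by hour 27). The tightest is hour 19, so hyperparameter sweep must start by 19 − 5 = hour 14.
So hyperparameter sweep can start as early as hour 11 and as late as hour 14, giving 14 − 11 = 3 hours of slack.

3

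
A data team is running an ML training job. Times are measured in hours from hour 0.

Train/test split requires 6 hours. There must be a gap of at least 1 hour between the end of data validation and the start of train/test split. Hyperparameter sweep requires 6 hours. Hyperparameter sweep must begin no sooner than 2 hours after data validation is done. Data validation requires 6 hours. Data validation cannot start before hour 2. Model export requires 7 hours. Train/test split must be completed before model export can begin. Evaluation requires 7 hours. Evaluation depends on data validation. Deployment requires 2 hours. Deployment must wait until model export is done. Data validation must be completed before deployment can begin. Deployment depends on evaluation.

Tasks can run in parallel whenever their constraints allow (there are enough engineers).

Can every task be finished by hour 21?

After its own release at hour 2, data validation can start at hour 2 and finishes at hour 8.
After data validation (finishes hour 8), evaluation can start at hour 8 and finishes at hour 15.
After data validation (finishes hour 8, plus 2-hour gap → hour 10), hyperparameter sweep can start at hour 10 and finishes at hour 16.
After data validation (finishes hour 8, plus 1-hour gap → hour 9), train/test split can start at hour 9 and finishes at hour 15.
After train/test split (finishes hour 15), model export can start at hour 15 and finishes at hour 22.
Deployment has to wait for model export (finishes hour 22); data validation (finishes hour 8); evaluation (finishes hour 15). The latest of these is hour 22, so deployment runs hour 22 to 22 + 2 = hour 24.
The earliest everything can be done is hour 24, which is after the deadline of 21, so it is not possible.

No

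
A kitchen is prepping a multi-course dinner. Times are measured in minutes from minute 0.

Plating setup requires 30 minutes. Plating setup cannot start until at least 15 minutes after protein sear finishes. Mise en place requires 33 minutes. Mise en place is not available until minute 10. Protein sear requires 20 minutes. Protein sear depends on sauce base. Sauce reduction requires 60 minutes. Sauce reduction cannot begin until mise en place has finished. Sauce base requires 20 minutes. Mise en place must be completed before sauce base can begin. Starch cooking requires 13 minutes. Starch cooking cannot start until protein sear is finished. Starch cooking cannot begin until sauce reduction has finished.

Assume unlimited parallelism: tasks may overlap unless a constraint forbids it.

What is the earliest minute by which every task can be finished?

128

After its own release at minute 10, mise en place can start at minute 10 and finishes at minute 43.
After mise en place (finishes minute 43), sauce reduction can start at minute 43 and finishes at minute 103.
Sauce base waits on mise en place (finishes minute 43), so it starts at minute 43 and finishes at 43 + 20 = minute 63.
Protein sear waits on sauce base (finishes minute 63), so it starts at minute 63 and finishes at 63 + 20 = minute 83.
After protein sear (finishes minute 83, plus 15-minute gap → minute 98), plating setup can start at minute 98 and finishes at minute 128.
Starch cooking needs all of protein sear (finishes minute 83); sauce reduction (finishes minute 103). That puts its earliest start at minute 103; it finishes at 103 + 13 = minute 116.
All tasks are finished once the last one completes. Finish times: Mise en place at 43, Sauce base at 63, Protein sear at 83, Sauce reduction at 103, Starch cooking at 116, Plating setup at 128. The latest is minute 128.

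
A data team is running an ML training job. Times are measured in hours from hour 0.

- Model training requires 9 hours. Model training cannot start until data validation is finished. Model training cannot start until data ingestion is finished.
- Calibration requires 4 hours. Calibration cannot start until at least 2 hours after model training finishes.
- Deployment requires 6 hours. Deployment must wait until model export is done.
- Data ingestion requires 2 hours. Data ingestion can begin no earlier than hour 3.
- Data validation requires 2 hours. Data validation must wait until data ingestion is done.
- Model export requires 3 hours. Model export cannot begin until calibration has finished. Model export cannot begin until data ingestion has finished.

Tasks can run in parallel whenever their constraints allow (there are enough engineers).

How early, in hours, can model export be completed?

25

Data ingestion waits on its own release at hour 3, so it starts at hour 3 and finishes at 3 + 2 = hour 5.
Data validation waits on data ingestion (finishes hour 5), so it starts at hour 5 and finishes at 5 + 2 = hour 7.
Model training needs all of data validation (finishes hour 7); data ingestion (finishes hour 5). That puts its earliest start at hour 7; it finishes at 7 + 9 = hour 16.
After model training (finishes hour 16, plus 2-hour gap → hour 18), calibration can start at hour 18 and finishes at hour 22.
Model export needs all of calibration (finishes hour 22); data ingestion (finishes hour 5). That puts its earliest start at hour 22; it finishes at 22 + 3 = hour 25.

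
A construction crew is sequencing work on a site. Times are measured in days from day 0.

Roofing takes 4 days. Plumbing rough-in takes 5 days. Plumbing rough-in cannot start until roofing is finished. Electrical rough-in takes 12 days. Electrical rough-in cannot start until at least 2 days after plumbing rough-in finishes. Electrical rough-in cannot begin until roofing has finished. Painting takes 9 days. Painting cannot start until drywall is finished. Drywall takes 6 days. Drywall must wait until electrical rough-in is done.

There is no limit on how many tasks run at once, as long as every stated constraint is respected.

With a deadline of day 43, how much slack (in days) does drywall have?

Nothing blocks roofing, so it runs from day 0 to day 4.
After roofing (finishes day 4), plumbing rough-in can start at day 4 and finishes at day 9.
Electrical rough-in needs all of plumbing rough-in (finishes day 9, plus 2-day gap → day 11); roofing (finishes day 4). That puts its earliest start at day 11; it finishes at 11 + 12 = day 23.
Drywall cannot begin until electrical rough-in (finishes day 23). It runs from day 23 to 23 + 6 = day 29.

Working backward from the deadline:
Nothing follows painting; the deadline of day 43 is its only limit. It must start by 43 − 9 = day 34.
Drywall must finish before painting (must start by day 34). With a 6-day duration, drywall must start by 34 − 6 = day 28.
So drywall can start as early as day 23 and as late as day 28, giving 28 − 23 = 5 days of slack.

5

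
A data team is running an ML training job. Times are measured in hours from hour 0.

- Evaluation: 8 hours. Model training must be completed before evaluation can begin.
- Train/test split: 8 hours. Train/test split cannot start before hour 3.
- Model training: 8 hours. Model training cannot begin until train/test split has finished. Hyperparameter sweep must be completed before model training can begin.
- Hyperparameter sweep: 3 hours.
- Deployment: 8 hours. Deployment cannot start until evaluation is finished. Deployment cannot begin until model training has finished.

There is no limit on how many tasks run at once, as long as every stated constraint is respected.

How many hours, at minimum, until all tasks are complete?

35

Nothing blocks hyperparameter sweep, so it runs from hour 0 to hour 3.
Train/test split waits on its own release at hour 3, so it starts at hour 3 and finishes at 3 + 8 = hour 11.
Model training cannot start until train/test split (finishes hour 11); hyperparameter sweep (finishes hour 3). The controlling bound is hour 11, so model training finishes at 11 + 8 = hour 19.
Evaluation waits on model training (finishes hour 19), so it starts at hour 19 and finishes at 19 + 8 = hour 27.
Deployment needs all of evaluation (finishes hour 27); model training (finishes hour 19). That puts its earliest start at hour 27; it finishes at 27 + 8 = hour 35.
All tasks are finished once the last one completes. Finish times: Train/test split at 11, Hyperparameter sweep at 3, Model training at 19, Evaluation at 27, Deployment at 35. The latest is hour 35.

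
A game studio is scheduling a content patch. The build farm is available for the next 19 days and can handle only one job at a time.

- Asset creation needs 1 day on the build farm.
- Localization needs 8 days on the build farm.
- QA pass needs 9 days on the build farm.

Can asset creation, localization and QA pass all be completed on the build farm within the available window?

Running back to back, the jobs need 1 + 8 + 9 = 18 days on the build farm.
Since 18 ≤ 19, they fit within the window.

Yes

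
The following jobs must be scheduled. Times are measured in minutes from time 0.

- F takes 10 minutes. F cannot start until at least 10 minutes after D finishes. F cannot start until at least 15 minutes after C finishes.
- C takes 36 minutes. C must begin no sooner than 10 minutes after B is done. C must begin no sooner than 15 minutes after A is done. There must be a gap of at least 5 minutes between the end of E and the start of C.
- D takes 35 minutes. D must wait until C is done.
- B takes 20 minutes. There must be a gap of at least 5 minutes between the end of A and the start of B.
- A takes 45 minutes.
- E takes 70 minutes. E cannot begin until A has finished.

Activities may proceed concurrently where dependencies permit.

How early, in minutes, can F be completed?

A has no prerequisites, so it starts at minute 0 and finishes at minute 45.
E waits on A (finishes minute 45), so it starts at minute 45 and finishes at 45 + 70 = minute 115.
B cannot begin until A (finishes minute 45, plus 5-minute gap → minute 50). It runs from minute 50 to 50 + 20 = minute 70.
C needs all of B (finishes minute 70, plus 10-minute gap → minute 80); A (finishes minute 45, plus 15-minute gap → minute 60); E (finishes minute 115, plus 5-minute gap → minute 120). That puts its earliest start at minute 120; it finishes at 120 + 36 = minute 156.
D cannot begin until C (finishes minute 156). It runs from minute 156 to 156 + 35 = minute 191.
F needs all of D (finishes minute 191, plus 10-minute gap → minute 201); C (finishes minute 156, plus 15-minute gap → minute 171). That puts its earliest start at minute 201; it finishes at 201 + 10 = minute 211.

211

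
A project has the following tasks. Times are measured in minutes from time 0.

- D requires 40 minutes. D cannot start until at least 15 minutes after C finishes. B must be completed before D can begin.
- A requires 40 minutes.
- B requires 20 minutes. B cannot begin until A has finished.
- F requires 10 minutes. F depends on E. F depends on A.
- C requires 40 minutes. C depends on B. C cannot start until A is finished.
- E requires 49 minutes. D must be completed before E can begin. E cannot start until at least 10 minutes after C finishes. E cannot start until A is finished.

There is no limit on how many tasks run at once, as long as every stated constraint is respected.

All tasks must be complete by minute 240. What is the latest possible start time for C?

F must finish by minute 240; it takes 10 minutes, so it must start by 240 − 10 = minute 230.
E feeds into F (must start by minute 230); so E must finish by minute 230 and therefore start by minute 181.
D has to be done before E (must start by minute 181). That means finishing by minute 181, i.e. starting by 181 − 40 = minute 141.
For C: D (must start by minute 141, minus 15-minute gap → minute 126); E (must start by minute 181, minus 10-minute gap → minute 171). The most restrictive is minute 126; with a 40-minute duration, C must start by minute 86.

86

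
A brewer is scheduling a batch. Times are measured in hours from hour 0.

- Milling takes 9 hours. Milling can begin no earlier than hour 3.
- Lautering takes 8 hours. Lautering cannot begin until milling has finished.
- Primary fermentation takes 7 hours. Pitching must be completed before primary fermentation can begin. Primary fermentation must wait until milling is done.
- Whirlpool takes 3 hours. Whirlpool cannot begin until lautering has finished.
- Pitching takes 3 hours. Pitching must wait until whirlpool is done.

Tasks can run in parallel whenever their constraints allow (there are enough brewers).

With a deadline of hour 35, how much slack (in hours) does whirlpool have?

2

Milling cannot begin until its own release at hour 3. It runs from hour 3 to 3 + 9 = hour 12.
Lautering cannot begin until milling (finishes hour 12). It runs from hour 12 to 12 + 8 = hour 20.
Whirlpool cannot begin until lautering (finishes hour 20). It runs from hour 20 to 20 + 3 = hour 23.

Working backward from the deadline:
Primary fermentation has no dependents, so it just needs to finish by hour 35. Starting by 35 − 7 = hour 28 achieves that.
Pitching feeds into primary fermentation (must start by hour 28); so pitching must finish by hour 28 and therefore start by hour 25.
Whirlpool has to be done before pitching (must start by hour 25). That means finishing by hour 25, i.e. starting by 25 − 3 = hour 22.
So whirlpool can start as early as hour 20 and as late as hour 22, giving 22 − 20 = 2 hours of slack.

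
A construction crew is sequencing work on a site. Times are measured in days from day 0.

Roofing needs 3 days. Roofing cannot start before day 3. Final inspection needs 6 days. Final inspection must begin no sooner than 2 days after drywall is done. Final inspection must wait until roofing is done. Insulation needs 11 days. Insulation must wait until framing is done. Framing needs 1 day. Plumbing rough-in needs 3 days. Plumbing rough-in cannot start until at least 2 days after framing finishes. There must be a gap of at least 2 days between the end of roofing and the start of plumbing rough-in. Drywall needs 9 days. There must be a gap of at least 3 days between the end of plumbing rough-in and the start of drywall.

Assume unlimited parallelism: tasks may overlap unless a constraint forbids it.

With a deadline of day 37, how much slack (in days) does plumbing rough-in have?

Roofing waits on its own release at day 3, so it starts at day 3 and finishes at 3 + 3 = day 6.
Nothing blocks framing, so it runs from day 0 to day 1.
Plumbing rough-in needs all of framing (finishes day 1, plus 2-day gap → day 3); roofing (finishes day 6, plus 2-day gap → day 8). That puts its earliest start at day 8; it finishes at 8 + 3 = day 11.

Working backward from the deadline:
Final inspection must finish by day 37; it takes 6 days, so it must start by 37 − 6 = day 31.
Since final inspection (must start by day 31, minus 2-day gap → day 29) depends on it, drywall must finish by day 29. Backing off its 9-day duration gives a latest start of day 20.
Since drywall (must start by day 20, minus 3-day gap → day 17) depends on it, plumbing rough-in must finish by day 17. Backing off its 3-day duration gives a latest start of day 14.
So plumbing rough-in can start as early as day 8 and as late as day 14, giving 14 − 8 = 6 days of slack.

6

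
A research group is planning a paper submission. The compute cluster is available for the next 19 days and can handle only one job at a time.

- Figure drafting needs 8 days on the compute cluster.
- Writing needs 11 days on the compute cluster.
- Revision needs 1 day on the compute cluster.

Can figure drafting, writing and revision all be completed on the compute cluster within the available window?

Running back to back, the jobs need 8 + 11 + 1 = 20 days on the compute cluster.
Since 20 > 19, they cannot all fit.

No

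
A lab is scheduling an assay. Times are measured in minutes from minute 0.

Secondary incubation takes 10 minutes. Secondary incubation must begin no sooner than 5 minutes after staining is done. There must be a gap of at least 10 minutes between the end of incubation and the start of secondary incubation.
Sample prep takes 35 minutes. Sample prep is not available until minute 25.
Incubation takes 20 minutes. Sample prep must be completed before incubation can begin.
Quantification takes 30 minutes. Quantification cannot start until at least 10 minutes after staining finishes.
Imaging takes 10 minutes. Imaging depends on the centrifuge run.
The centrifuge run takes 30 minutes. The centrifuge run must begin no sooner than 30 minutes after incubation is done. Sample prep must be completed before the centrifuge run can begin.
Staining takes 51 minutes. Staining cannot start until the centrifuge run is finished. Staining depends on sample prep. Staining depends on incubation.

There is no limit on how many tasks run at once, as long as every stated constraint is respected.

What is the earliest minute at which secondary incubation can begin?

196

After its own release at minute 25, sample prep can start at minute 25 and finishes at minute 60.
After sample prep (finishes minute 60), incubation can start at minute 60 and finishes at minute 80.
The centrifuge run cannot start until incubation (finishes minute 80, plus 30-minute gap → minute 110); sample prep (finishes minute 60). The controlling bound is minute 110, so the centrifuge run finishes at 110 + 30 = minute 140.
Staining cannot start until the centrifuge run (finishes minute 140); sample prep (finishes minute 60); incubation (finishes minute 80). The controlling bound is minute 140, so staining finishes at 140 + 51 = minute 191.
Secondary incubation waits on staining (finishes minute 191, plus 5-minute gap → minute 196); incubation (finishes minute 80, plus 10-minute gap → minute 90). The latest of these is minute 196, which is the earliest secondary incubation can start.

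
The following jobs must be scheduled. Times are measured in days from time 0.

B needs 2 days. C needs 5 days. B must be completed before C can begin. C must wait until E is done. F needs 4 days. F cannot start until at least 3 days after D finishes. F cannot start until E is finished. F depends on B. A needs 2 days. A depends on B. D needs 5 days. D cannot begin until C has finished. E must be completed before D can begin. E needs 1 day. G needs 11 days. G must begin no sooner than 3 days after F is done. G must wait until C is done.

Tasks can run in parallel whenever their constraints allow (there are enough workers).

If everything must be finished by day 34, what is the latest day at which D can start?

8

G must finish by day 34; it takes 11 days, so it must start by 34 − 11 = day 23.
F has to be done before G (must start by day 23, minus 3-day gap → day 20). That means finishing by day 20, i.e. starting by 20 − 4 = day 16.
Since F (must start by day 16, minus 3-day gap → day 13) depends on it, D must finish by day 13. Backing off its 5-day duration gives a latest start of day 8.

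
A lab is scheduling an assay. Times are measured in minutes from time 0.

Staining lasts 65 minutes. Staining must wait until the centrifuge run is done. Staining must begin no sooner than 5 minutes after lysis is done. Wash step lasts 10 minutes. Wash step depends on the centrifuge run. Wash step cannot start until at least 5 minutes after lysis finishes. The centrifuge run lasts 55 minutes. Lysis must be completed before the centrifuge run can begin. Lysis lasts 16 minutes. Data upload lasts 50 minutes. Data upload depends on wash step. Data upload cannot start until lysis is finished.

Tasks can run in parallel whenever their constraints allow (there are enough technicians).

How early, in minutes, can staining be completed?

Lysis has no prerequisites, so it starts at minute 0 and finishes at minute 16.
The centrifuge run cannot begin until lysis (finishes minute 16). It runs from minute 16 to 16 + 55 = minute 71.
Staining needs all of the centrifuge run (finishes minute 71); lysis (finishes minute 16, plus 5-minute gap → minute 21). That puts its earliest start at minute 71; it finishes at 71 + 65 = minute 136.

136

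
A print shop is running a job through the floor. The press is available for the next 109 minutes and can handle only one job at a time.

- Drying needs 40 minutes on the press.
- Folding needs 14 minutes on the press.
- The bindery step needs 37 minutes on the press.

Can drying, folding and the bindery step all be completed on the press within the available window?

Yes

Running back to back, the jobs need 40 + 14 + 37 = 91 minutes on the press.
Since 91 ≤ 109, they fit within the window.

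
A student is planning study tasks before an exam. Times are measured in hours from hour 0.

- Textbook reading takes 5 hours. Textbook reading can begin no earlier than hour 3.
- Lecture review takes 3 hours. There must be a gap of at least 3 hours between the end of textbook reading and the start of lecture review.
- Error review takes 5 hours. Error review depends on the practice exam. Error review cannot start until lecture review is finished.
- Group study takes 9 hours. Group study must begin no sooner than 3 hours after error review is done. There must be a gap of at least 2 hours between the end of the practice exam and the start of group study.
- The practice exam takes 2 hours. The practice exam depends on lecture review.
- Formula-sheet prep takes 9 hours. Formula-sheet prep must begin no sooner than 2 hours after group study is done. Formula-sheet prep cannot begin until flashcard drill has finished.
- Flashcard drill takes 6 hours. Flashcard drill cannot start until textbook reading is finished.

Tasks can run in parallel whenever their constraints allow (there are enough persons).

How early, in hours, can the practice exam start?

14

Textbook reading waits on its own release at hour 3, so it starts at hour 3 and finishes at 3 + 5 = hour 8.
After textbook reading (finishes hour 8, plus 3-hour gap → hour 11), lecture review can start at hour 11 and finishes at hour 14.
The practice exam waits on lecture review (finishes hour 14), so the earliest it can start is hour 14.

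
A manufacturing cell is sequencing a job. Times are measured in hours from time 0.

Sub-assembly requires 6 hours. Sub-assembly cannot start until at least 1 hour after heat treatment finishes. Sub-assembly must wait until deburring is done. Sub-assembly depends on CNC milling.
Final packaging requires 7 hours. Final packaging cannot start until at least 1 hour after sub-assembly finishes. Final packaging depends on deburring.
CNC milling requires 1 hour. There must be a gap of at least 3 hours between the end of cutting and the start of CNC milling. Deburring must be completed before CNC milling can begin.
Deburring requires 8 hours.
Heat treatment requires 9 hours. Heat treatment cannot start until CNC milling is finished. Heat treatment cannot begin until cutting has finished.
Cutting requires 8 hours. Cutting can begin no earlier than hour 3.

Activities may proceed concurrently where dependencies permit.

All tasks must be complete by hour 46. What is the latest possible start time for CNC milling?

Final packaging must finish by hour 46; it takes 7 hours, so it must start by 46 − 7 = hour 39.
Since final packaging (must start by hour 39, minus 1-hour gap → hour 38) depends on it, sub-assembly must finish by hour 38. Backing off its 6-hour duration gives a latest start of hour 32.
Heat treatment has to be done before sub-assembly (must start by hour 32, minus 1-hour gap → hour 31). That means finishing by hour 31, i.e. starting by 31 − 9 = hour 22.
CNC milling must finish in time for heat treatment (must start by hour 22); sub-assembly (must start by hour 32). The tightest is hour 22, so CNC milling must start by 22 − 1 = hour 21.

21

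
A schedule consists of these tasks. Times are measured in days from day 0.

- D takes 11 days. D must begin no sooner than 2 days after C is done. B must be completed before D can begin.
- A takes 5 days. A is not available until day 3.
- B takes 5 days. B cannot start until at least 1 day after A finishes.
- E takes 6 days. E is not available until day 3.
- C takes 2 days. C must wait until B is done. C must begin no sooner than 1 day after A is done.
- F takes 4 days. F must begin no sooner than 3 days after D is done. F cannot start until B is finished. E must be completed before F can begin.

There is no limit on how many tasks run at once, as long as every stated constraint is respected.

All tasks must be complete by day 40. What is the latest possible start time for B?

Nothing follows F; the deadline of day 40 is its only limit. It must start by 40 − 4 = day 36.
D has to be done before F (must start by day 36, minus 3-day gap → day 33). That means finishing by day 33, i.e. starting by 33 − 11 = day 22.
C has to be done before D (must start by day 22, minus 2-day gap → day 20). That means finishing by day 20, i.e. starting by 20 − 2 = day 18.
For B: C (must start by day 18); D (must start by day 22); F (must start by day 36). The most restrictive is day 18; with a 5-day duration, B must start by day 13.

13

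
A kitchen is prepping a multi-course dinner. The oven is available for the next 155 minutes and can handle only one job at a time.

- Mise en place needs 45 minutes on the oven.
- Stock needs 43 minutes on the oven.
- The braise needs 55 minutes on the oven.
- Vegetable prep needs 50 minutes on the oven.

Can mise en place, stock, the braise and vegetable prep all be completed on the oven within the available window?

No

Running back to back, the jobs need 45 + 43 + 55 + 50 = 193 minutes on the oven.
Since 193 > 155, they cannot all fit.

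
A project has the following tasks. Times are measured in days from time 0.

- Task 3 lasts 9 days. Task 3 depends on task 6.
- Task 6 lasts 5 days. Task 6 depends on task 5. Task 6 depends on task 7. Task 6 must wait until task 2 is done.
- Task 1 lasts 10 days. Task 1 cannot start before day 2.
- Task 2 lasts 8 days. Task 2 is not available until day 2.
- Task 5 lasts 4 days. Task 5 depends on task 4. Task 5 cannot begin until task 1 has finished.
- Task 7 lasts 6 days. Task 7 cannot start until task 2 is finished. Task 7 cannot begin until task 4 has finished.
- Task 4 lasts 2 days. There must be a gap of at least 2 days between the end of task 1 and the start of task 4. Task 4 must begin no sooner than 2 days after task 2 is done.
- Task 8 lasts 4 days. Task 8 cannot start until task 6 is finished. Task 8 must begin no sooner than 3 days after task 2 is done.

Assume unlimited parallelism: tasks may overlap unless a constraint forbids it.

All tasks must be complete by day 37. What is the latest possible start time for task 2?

Nothing follows task 3; the deadline of day 37 is its only limit. It must start by 37 − 9 = day 28.
Task 8 has no dependents, so it just needs to finish by day 37. Starting by 37 − 4 = day 33 achieves that.
Task 6 must finish in time for task 3 (must start by day 28); task 8 (must start by day 33). The tightest is day 28, so task 6 must start by 28 − 5 = day 23.
Since task 6 (must start by day 23) depends on it, task 5 must finish by day 23. Backing off its 4-day duration gives a latest start of day 19.
Since task 6 (must start by day 23) depends on it, task 7 must finish by day 23. Backing off its 6-day duration gives a latest start of day 17.
Task 4 has several dependents: task 5 (must start by day 19); task 7 (must start by day 17). The earliest of those limits is day 17, so task 4 must start by 17 − 2 = day 15.
For task 2: task 4 (must start by day 15, minus 2-day gap → day 13); task 6 (must start by day 23); task 7 (must start by day 17); task 8 (must start by day 33, minus 3-day gap → day 30). The most restrictive is day 13; with an 8-day duration, task 2 must start by day 5.

5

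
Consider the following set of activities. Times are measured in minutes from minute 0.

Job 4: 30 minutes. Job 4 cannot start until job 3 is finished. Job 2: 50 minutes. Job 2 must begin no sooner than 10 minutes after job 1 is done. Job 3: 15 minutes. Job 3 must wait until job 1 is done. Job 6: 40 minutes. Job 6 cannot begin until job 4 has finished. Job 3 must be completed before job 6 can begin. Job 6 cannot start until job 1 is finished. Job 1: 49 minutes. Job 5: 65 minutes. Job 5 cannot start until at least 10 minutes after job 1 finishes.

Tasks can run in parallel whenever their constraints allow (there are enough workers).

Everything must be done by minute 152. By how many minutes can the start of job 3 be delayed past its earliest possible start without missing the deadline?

Job 1 can start immediately at minute 0; it finishes at minute 49.
After job 1 (finishes minute 49), job 3 can start at minute 49 and finishes at minute 64.

Working backward from the deadline:
Job 6 has no dependents, so it just needs to finish by minute 152. Starting by 152 − 40 = minute 112 achieves that.
Job 4 has to be done before job 6 (must start by minute 112). That means finishing by minute 112, i.e. starting by 112 − 30 = minute 82.
Job 3 feeds job 4 (must start by minute 82); job 6 (must start by minute 112). Taking the minimum, job 3 must finish by minute 82 and start by 82 − 15 = minute 67.
So job 3 can start as early as minute 49 and as late as minute 67, giving 67 − 49 = 18 minutes of slack.

18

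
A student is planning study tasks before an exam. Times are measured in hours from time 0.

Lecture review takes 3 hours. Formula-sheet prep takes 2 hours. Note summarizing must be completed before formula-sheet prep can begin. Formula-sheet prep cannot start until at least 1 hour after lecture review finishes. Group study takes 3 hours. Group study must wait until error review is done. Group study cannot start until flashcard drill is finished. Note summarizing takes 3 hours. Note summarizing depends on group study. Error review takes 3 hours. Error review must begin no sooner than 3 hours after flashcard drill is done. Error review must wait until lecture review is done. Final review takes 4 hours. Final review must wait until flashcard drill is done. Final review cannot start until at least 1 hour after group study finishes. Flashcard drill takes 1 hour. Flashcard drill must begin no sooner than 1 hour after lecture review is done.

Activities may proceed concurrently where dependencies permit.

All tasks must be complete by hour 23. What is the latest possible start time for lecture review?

4

To finish by hour 23, formula-sheet prep (duration 2) must start no later than hour 21.
Note summarizing has to be done before formula-sheet prep (must start by hour 21). That means finishing by hour 21, i.e. starting by 21 − 3 = hour 18.
Final review must finish by hour 23; it takes 4 hours, so it must start by 23 − 4 = hour 19.
For group study: note summarizing (must start by hour 18); final review (must start by hour 19, minus 1-hour gap → hour 18). The most restrictive is hour 18; with a 3-hour duration, group study must start by hour 15.
Error review feeds into group study (must start by hour 15); so error review must finish by hour 15 and therefore start by hour 12.
Flashcard drill must finish in time for error review (must start by hour 12, minus 3-hour gap → hour 9); group study (must start by hour 15); final review (must start by hour 19). The tightest is hour 9, so flashcard drill must start by 9 − 1 = hour 8.
For lecture review: flashcard drill (must start by hour 8, minus 1-hour gap → hour 7); error review (must start by hour 12); formula-sheet prep (must start by hour 21, minus 1-hour gap → hour 20). The most restrictive is hour 7; with a 3-hour duration, lecture review must start by hour 4.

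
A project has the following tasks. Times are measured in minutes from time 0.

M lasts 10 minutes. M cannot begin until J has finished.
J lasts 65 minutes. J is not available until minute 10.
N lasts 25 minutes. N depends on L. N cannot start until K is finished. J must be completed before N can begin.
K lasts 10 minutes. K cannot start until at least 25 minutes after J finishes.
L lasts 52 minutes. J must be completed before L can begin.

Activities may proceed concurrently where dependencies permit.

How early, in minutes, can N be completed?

152

After its own release at minute 10, J can start at minute 10 and finishes at minute 75.
After J (finishes minute 75), L can start at minute 75 and finishes at minute 127.
After J (finishes minute 75, plus 25-minute gap → minute 100), K can start at minute 100 and finishes at minute 110.
N has to wait for L (finishes minute 127); K (finishes minute 110); J (finishes minute 75). The latest of these is minute 127, so N runs minute 127 to 127 + 25 = minute 152.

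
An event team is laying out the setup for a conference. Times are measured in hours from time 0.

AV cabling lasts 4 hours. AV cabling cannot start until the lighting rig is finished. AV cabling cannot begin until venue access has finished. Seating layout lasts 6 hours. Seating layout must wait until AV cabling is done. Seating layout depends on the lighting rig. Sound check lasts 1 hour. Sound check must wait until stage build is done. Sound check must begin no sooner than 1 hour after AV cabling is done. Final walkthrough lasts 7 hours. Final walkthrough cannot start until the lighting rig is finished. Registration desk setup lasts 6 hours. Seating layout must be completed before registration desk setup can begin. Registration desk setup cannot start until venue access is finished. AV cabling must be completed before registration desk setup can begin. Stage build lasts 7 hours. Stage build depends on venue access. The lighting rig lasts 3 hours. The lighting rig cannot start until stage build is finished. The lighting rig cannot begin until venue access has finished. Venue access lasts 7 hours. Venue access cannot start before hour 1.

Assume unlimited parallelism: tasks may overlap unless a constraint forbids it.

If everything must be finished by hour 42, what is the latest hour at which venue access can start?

9

To finish by hour 42, registration desk setup (duration 6) must start no later than hour 36.
Seating layout must finish before registration desk setup (must start by hour 36). With a 6-hour duration, seating layout must start by 36 − 6 = hour 30.
To finish by hour 42, sound check (duration 1) must start no later than hour 41.
AV cabling has several dependents: seating layout (must start by hour 30); registration desk setup (must start by hour 36); sound check (must start by hour 41, minus 1-hour gap → hour 40). The earliest of those limits is hour 30, so AV cabling must start by 30 − 4 = hour 26.
To finish by hour 42, final walkthrough (duration 7) must start no later than hour 35.
For the lighting rig: AV cabling (must start by hour 26); seating layout (must start by hour 30); final walkthrough (must start by hour 35). The most restrictive is hour 26; with a 3-hour duration, the lighting rig must start by hour 23.
Stage build feeds the lighting rig (must start by hour 23); sound check (must start by hour 41). Taking the minimum, stage build must finish by hour 23 and start by 23 − 7 = hour 16.
Venue access must finish in time for stage build (must start by hour 16); the lighting rig (must start by hour 23); AV cabling (must start by hour 26); registration desk setup (must start by hour 36). The tightest is hour 16, so venue access must start by 16 − 7 = hour 9.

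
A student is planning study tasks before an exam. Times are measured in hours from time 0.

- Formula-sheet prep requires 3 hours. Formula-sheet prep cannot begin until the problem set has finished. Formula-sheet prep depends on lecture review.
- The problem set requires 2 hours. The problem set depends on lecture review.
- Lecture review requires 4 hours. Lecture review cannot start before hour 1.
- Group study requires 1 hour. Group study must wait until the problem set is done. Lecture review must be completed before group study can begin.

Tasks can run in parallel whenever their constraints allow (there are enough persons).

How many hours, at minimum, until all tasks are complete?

10

After its own release at hour 1, lecture review can start at hour 1 and finishes at hour 5.
After lecture review (finishes hour 5), the problem set can start at hour 5 and finishes at hour 7.
Formula-sheet prep needs all of the problem set (finishes hour 7); lecture review (finishes hour 5). That puts its earliest start at hour 7; it finishes at 7 + 3 = hour 10.
For group study: the problem set (finishes hour 7); lecture review (finishes hour 5). Taking the maximum gives a start of hour 7, and it finishes at 7 + 1 = hour 8.
All tasks are finished once the last one completes. Finish times: Lecture review at 5, The problem set at 7, Group study at 8, Formula-sheet prep at 10. The latest is hour 10.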